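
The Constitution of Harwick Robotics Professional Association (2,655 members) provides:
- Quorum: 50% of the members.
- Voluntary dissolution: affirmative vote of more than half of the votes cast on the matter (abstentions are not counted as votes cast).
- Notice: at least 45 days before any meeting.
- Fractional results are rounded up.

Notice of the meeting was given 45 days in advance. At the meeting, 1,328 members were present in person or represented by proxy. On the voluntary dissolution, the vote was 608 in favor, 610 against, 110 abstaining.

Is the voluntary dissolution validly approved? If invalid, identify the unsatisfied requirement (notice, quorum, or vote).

Invalid — vote requirement not satisfied.

Notice: 45 days given; 45 required. Satisfied.
Quorum: 50% of 2,655 = 1,327.50, rounded up to 1,328; 1,328 present. Satisfied.
Vote: requires a majority of the votes cast (1,328 − 110 abstaining = 1,218); a majority of 1218 is 610, so 610 needed; 608 in favor. Not satisfied.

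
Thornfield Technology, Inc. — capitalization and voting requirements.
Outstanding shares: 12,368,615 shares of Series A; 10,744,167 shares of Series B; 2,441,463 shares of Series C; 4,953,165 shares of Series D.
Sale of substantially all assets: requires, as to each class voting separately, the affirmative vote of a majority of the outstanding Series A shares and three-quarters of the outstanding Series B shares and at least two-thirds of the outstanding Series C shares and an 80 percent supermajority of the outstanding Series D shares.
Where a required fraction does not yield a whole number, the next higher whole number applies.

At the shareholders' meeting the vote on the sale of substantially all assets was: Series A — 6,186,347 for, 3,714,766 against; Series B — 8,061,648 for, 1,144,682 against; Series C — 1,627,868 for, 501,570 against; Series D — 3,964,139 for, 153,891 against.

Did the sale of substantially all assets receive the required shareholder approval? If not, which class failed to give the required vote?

Approved — every class gave the required vote.

Series A: a majority of 12368615 is 6184308; 6,184,308 required, 6,186,347 in favor — approved.
Series B: 3/4 of 10744167 = 8058125.25, rounded up to 8058126; 8,058,126 required, 8,061,648 in favor — approved.
Series C: 2/3 of 2441463 = 1627642; 1,627,642 required, 1,627,868 in favor — approved.
Series D: 4/5 of 4953165 = 3962532; 3,962,532 required, 3,964,139 in favor — approved.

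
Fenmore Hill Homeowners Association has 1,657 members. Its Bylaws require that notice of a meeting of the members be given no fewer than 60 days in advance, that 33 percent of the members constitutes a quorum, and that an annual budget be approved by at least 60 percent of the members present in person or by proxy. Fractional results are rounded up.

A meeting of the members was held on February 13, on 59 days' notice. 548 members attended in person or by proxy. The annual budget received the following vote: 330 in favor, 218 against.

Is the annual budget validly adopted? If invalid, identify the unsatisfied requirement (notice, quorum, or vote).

Invalid — notice requirement not satisfied.

Notice: 59 days given; 60 required. Not satisfied.
Quorum: 33% of 1,657 = 546.81, rounded up to 547; 548 present. Satisfied.
Vote: requires three-fifths of those present (548); 3/5 of 548 = 328.80, rounded up to 329, so 329 needed; 330 in favor. Satisfied.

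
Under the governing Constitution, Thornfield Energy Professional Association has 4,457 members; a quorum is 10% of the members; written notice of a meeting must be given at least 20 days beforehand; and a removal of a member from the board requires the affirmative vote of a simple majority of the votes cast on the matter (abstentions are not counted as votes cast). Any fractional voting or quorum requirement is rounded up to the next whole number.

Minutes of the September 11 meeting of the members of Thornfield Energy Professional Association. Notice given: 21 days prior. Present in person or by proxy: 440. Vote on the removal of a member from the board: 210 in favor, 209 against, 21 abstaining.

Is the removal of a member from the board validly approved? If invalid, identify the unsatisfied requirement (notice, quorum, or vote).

Notice: 21 days given; 20 required. Satisfied.
Quorum: 10% of 4,457 = 445.70, rounded up to 446; 440 present. Not satisfied.
Vote: requires a majority of the votes cast (440 − 21 abstaining = 419); a majority of 419 is 210, so 210 needed; 210 in favor. Satisfied.

Invalid — quorum requirement not satisfied.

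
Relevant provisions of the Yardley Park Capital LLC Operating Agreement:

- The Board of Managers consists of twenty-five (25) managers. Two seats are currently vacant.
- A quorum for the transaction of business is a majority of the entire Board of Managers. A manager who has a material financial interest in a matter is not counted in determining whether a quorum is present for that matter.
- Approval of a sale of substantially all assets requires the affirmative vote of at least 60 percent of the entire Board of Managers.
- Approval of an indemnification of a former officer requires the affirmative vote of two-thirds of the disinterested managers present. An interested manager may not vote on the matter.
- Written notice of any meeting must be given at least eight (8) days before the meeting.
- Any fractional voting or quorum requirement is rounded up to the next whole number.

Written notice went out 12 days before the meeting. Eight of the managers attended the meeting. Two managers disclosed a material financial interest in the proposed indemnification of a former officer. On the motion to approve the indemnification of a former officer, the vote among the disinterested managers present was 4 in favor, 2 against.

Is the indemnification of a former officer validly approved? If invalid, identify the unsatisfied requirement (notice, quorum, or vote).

Notice: 12 days given; 8 required (12 ≥ 8). Satisfied.
Quorum: 8 present, but the 2 interested managers do not count, leaving 6. Quorum is 13. Not satisfied.
Vote: the indemnification of a former officer requires two-thirds of the disinterested managers present (8 − 2 = 6). 2/3 of 6 = 4, so 4 affirmative votes are needed; 4 voted in favor. Satisfied. (Moot — without a quorum no business can be validly transacted.)

Invalid — quorum requirement not satisfied.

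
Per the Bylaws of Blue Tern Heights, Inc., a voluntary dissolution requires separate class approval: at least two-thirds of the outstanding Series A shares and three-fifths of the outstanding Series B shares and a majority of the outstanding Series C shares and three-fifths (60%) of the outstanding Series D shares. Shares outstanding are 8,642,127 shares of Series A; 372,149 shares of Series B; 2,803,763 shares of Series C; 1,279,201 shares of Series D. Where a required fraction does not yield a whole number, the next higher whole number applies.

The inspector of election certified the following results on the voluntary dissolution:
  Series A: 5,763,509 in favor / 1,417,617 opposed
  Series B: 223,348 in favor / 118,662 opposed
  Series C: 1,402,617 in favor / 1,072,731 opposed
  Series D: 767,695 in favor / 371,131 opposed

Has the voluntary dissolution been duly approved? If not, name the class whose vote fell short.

Series A: 2/3 of 8642127 = 5761418; 5,761,418 required, 5,763,509 in favor — approved.
Series B: 3/5 of 372149 = 223289.40, rounded up to 223290; 223,290 required, 223,348 in favor — approved.
Series C: a majority of 2803763 is 1401882; 1,401,882 required, 1,402,617 in favor — approved.
Series D: 3/5 of 1279201 = 767520.60, rounded up to 767521; 767,521 required, 767,695 in favor — approved.

Approved — every class gave the required vote.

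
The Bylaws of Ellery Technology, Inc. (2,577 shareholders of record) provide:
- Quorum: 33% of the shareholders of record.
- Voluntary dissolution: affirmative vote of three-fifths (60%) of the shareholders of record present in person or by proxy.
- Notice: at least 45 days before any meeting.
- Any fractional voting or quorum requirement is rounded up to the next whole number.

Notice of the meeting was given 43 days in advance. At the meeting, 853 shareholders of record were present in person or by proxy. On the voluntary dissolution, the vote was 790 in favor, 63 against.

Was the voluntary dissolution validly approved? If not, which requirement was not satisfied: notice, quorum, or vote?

Invalid — notice requirement not satisfied.

Notice: 43 days given; 45 required. Not satisfied.
Quorum: 33% of 2,577 = 850.41, rounded up to 851; 853 present. Satisfied.
Vote: requires three-fifths of those present (853); 3/5 of 853 = 511.80, rounded up to 512, so 512 needed; 790 in favor. Satisfied.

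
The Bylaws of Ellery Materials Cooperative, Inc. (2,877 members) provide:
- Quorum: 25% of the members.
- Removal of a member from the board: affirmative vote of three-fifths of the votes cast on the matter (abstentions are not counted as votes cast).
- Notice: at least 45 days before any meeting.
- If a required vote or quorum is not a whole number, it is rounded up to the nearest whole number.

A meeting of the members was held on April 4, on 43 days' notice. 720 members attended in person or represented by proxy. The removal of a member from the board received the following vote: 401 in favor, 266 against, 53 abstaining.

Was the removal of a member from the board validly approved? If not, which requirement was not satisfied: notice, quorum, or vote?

Invalid — notice requirement not satisfied.

Notice: 43 days given; 45 required. Not satisfied.
Quorum: 25% of 2,877 = 719.25, rounded up to 720; 720 present. Satisfied.
Vote: requires three-fifths of the votes cast (720 − 53 abstaining = 667); 3/5 of 667 = 400.20, rounded up to 401, so 401 needed; 401 in favor. Satisfied.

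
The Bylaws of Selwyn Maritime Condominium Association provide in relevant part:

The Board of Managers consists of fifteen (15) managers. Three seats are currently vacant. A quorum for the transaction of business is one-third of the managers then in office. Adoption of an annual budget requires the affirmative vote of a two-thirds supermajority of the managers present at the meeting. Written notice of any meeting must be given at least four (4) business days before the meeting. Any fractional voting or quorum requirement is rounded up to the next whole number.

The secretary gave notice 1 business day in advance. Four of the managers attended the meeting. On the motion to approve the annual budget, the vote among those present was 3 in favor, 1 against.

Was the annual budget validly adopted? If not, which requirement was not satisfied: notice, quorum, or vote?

Notice: 1 business day given; 4 required (1 < 4). Not satisfied.
Quorum: 4 present; quorum is 4. Satisfied.
Vote: the annual budget requires two-thirds of the managers present (4). 2/3 of 4 = 2.67, rounded up to 3, so 3 affirmative votes are needed; 3 voted in favor. Satisfied.

Invalid — notice requirement not satisfied.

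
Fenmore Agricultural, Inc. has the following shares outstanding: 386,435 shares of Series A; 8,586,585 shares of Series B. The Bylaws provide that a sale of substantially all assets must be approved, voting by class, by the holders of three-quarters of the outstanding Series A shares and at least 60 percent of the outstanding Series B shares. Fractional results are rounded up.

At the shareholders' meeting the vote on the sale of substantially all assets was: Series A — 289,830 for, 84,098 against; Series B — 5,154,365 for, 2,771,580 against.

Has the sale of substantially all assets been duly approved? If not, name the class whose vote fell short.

Series A: 3/4 of 386435 = 289826.25, rounded up to 289827; 289,827 required, 289,830 in favor — approved.
Series B: 3/5 of 8586585 = 5151951; 5,151,951 required, 5,154,365 in favor — approved.

Approved — every class gave the required vote.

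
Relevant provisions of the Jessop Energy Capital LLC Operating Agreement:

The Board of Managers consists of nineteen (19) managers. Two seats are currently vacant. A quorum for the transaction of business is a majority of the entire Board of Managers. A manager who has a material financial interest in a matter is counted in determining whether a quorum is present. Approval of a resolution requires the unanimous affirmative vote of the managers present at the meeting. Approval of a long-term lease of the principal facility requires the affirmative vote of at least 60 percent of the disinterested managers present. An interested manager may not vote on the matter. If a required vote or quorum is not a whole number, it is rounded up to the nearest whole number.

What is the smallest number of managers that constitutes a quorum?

A majority of 19 is 10.

10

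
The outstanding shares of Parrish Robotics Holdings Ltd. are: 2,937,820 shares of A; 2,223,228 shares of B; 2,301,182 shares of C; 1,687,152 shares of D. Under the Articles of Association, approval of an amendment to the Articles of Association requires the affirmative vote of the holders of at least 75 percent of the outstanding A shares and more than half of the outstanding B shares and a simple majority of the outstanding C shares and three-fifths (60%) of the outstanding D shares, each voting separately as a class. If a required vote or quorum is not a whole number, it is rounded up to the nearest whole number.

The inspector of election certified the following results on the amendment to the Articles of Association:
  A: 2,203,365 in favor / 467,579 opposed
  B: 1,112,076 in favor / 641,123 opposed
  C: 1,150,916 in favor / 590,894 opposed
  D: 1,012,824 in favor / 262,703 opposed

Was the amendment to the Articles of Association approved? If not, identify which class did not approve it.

Approved — every class gave the required vote.

A: 3/4 of 2937820 = 2203365; 2,203,365 required, 2,203,365 in favor — approved.
B: a majority of 2223228 is 1111615; 1,111,615 required, 1,112,076 in favor — approved.
C: a majority of 2301182 is 1150592; 1,150,592 required, 1,150,916 in favor — approved.
D: 3/5 of 1687152 = 1012291.20, rounded up to 1012292; 1,012,292 required, 1,012,824 in favor — approved.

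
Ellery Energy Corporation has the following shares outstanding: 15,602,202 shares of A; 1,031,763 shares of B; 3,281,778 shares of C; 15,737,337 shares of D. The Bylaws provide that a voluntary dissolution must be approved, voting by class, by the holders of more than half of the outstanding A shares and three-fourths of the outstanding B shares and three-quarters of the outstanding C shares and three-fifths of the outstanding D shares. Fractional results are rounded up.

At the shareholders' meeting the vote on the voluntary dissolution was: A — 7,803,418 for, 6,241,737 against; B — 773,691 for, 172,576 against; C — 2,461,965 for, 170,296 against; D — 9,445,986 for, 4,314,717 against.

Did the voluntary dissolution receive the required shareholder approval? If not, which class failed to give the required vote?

A: a majority of 15602202 is 7801102; 7,801,102 required, 7,803,418 in favor — approved.
B: 3/4 of 1031763 = 773822.25, rounded up to 773823; 773,823 required, 773,691 in favor — not approved.
C: 3/4 of 3281778 = 2461333.50, rounded up to 2461334; 2,461,334 required, 2,461,965 in favor — approved.
D: 3/5 of 15737337 = 9442402.20, rounded up to 9442403; 9,442,403 required, 9,445,986 in favor — approved.

Not approved — the B shares did not give the required vote.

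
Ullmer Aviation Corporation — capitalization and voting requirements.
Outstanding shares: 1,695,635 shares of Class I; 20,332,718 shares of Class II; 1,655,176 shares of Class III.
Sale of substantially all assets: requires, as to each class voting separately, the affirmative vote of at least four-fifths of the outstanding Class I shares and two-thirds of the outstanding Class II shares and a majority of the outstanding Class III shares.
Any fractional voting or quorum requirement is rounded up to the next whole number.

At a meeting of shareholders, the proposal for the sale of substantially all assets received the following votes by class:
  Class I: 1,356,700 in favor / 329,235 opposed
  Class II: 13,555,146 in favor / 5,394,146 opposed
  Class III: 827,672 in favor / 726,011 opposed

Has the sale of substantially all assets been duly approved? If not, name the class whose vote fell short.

Class I: 4/5 of 1695635 = 1356508; 1,356,508 required, 1,356,700 in favor — approved.
Class II: 2/3 of 20332718 = 13555145.33, rounded up to 13555146; 13,555,146 required, 13,555,146 in favor — approved.
Class III: a majority of 1655176 is 827589; 827,589 required, 827,672 in favor — approved.

Approved — every class gave the required vote.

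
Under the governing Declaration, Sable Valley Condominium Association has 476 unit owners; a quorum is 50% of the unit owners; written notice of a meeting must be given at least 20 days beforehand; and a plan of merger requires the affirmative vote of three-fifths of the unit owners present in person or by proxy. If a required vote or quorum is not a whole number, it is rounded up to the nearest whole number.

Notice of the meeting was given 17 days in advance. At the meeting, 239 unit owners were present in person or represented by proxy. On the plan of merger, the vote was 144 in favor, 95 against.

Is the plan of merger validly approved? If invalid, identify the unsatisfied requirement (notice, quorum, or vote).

Invalid — notice requirement not satisfied.

Notice: 17 days given; 20 required. Not satisfied.
Quorum: 50% of 476 = 238; 239 present. Satisfied.
Vote: requires three-fifths of those present (239); 3/5 of 239 = 143.40, rounded up to 144, so 144 needed; 144 in favor. Satisfied.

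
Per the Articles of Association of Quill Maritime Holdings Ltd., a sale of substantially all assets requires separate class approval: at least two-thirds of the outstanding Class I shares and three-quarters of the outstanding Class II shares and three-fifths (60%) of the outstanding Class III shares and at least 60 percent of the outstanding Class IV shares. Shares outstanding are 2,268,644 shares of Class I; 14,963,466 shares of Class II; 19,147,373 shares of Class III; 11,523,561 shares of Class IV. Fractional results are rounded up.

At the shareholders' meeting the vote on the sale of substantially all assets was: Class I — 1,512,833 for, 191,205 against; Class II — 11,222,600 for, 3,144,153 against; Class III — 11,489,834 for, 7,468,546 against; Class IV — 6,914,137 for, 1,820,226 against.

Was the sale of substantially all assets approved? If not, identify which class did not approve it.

Class I: 2/3 of 2268644 = 1512429.33, rounded up to 1512430; 1,512,430 required, 1,512,833 in favor — approved.
Class II: 3/4 of 14963466 = 11222599.50, rounded up to 11222600; 11,222,600 required, 11,222,600 in favor — approved.
Class III: 3/5 of 19147373 = 11488423.80, rounded up to 11488424; 11,488,424 required, 11,489,834 in favor — approved.
Class IV: 3/5 of 11523561 = 6914136.60, rounded up to 6914137; 6,914,137 required, 6,914,137 in favor — approved.

Approved — every class gave the required vote.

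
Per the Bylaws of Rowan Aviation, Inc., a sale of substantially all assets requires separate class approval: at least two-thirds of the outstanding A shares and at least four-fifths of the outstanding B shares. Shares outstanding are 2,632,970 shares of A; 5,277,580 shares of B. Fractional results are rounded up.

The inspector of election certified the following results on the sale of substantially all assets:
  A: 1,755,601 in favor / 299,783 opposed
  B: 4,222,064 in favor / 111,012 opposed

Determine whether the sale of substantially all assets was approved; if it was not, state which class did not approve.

Approved — every class gave the required vote.

A: 2/3 of 2632970 = 1755313.33, rounded up to 1755314; 1,755,314 required, 1,755,601 in favor — approved.
B: 4/5 of 5277580 = 4222064; 4,222,064 required, 4,222,064 in favor — approved.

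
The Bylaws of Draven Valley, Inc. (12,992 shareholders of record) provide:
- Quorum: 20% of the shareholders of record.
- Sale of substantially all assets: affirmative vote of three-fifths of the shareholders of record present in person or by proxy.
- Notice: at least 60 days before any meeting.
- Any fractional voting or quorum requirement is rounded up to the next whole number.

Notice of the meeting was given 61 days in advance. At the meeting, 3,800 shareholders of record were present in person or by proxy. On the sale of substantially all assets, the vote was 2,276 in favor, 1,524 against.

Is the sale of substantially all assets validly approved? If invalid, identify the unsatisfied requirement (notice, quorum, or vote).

Notice: 61 days given; 60 required. Satisfied.
Quorum: 20% of 12,992 = 2,598.40, rounded up to 2,599; 3,800 present. Satisfied.
Vote: requires three-fifths of those present (3,800); 3/5 of 3800 = 2280, so 2,280 needed; 2,276 in favor. Not satisfied.

Invalid — vote requirement not satisfied.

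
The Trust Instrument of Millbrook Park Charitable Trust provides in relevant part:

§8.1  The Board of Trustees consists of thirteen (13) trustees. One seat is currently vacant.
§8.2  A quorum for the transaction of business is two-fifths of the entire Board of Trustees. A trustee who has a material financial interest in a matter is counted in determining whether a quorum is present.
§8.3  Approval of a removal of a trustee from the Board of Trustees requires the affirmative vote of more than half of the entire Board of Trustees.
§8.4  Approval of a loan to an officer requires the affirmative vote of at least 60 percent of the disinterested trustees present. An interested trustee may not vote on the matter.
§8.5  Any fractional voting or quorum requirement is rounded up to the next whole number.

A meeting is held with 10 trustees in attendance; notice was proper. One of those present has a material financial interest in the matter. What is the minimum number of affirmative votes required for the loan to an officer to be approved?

6

The loan to an officer requires three-fifths of the disinterested trustees present (10 − 1 = 9).
3/5 of 9 = 5.40, rounded up to 6.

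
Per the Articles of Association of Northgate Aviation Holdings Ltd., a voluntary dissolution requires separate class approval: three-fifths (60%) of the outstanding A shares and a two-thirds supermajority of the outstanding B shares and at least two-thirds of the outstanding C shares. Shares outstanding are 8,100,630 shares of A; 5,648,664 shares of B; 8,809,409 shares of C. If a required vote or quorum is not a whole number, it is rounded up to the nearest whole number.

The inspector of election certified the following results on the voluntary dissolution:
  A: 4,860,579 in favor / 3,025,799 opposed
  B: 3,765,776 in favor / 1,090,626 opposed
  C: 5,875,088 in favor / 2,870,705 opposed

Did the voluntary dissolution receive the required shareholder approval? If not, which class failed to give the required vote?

A: 3/5 of 8100630 = 4860378; 4,860,378 required, 4,860,579 in favor — approved.
B: 2/3 of 5648664 = 3765776; 3,765,776 required, 3,765,776 in favor — approved.
C: 2/3 of 8809409 = 5872939.33, rounded up to 5872940; 5,872,940 required, 5,875,088 in favor — approved.

Approved — every class gave the required vote.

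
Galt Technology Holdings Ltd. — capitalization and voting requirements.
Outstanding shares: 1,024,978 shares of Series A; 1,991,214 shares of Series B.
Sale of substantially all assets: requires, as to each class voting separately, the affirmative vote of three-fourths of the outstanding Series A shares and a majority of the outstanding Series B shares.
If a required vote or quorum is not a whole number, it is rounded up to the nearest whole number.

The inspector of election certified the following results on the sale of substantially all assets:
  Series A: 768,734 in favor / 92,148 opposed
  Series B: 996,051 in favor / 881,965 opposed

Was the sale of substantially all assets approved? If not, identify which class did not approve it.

Approved — every class gave the required vote.

Series A: 3/4 of 1024978 = 768733.50, rounded up to 768734; 768,734 required, 768,734 in favor — approved.
Series B: a majority of 1991214 is 995608; 995,608 required, 996,051 in favor — approved.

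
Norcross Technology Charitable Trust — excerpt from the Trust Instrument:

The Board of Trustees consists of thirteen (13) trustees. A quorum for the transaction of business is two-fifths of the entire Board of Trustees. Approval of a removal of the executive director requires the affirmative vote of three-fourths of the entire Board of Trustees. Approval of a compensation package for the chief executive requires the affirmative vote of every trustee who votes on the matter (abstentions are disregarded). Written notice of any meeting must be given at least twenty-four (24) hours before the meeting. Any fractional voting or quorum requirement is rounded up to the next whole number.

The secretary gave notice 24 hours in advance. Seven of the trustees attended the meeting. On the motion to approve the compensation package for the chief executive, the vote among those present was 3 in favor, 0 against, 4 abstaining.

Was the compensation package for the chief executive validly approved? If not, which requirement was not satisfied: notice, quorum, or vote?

Valid — all requirements satisfied.

Notice: 24 hours given; 24 required (24 ≥ 24). Satisfied.
Quorum: 7 present; quorum is 6. Satisfied.
Vote: the compensation package for the chief executive requires the unanimous vote of the votes cast (7 present − 4 abstaining = 3). Unanimous means all 3, so 3 affirmative votes are needed; 3 voted in favor. Satisfied.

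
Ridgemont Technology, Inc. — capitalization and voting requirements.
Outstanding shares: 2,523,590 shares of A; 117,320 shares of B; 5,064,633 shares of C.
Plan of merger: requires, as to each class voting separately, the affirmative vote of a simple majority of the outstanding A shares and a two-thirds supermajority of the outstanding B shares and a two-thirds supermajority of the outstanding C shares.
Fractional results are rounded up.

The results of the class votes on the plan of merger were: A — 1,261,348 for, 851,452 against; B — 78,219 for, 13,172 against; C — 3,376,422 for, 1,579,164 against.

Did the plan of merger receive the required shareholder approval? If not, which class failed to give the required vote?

A: a majority of 2523590 is 1261796; 1,261,796 required, 1,261,348 in favor — not approved.
B: 2/3 of 117320 = 78213.33, rounded up to 78214; 78,214 required, 78,219 in favor — approved.
C: 2/3 of 5064633 = 3376422; 3,376,422 required, 3,376,422 in favor — approved.

Not approved — the A shares did not give the required vote.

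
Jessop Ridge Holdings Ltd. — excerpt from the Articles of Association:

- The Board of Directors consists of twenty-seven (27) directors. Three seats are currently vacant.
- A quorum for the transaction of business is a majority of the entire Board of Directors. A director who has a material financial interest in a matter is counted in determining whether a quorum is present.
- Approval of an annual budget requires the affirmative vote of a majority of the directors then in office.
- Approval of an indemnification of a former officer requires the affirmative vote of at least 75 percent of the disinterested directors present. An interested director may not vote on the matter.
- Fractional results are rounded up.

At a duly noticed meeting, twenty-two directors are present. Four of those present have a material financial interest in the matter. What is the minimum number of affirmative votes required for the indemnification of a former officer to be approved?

14

The indemnification of a former officer requires three-fourths of the disinterested directors present (22 − 4 = 18).
3/4 of 18 = 13.50, rounded up to 14.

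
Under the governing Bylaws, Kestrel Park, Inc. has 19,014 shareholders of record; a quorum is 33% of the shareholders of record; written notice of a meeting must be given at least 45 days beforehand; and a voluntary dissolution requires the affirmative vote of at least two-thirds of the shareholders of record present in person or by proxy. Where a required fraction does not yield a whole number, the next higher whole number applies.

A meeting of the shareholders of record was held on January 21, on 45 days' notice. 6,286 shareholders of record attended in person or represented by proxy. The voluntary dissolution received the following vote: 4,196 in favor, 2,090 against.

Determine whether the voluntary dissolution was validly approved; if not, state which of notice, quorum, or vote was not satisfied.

Notice: 45 days given; 45 required. Satisfied.
Quorum: 33% of 19,014 = 6,274.62, rounded up to 6,275; 6,286 present. Satisfied.
Vote: requires two-thirds of those present (6,286); 2/3 of 6286 = 4190.67, rounded up to 4191, so 4,191 needed; 4,196 in favor. Satisfied.

Valid — all requirements satisfied.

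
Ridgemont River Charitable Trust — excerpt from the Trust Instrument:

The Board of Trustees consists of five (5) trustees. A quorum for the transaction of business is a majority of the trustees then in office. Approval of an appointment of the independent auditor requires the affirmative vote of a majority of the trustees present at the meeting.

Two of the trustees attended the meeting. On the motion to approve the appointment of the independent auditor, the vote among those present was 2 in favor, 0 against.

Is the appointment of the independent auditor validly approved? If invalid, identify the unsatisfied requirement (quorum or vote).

Invalid — quorum requirement not satisfied.

Quorum: 2 present; quorum is 3. Not satisfied.
Vote: the appointment of the independent auditor requires a majority of the trustees present (2). A majority of 2 is 2, so 2 affirmative votes are needed; 2 voted in favor. Satisfied. (Moot — without a quorum no business can be validly transacted.)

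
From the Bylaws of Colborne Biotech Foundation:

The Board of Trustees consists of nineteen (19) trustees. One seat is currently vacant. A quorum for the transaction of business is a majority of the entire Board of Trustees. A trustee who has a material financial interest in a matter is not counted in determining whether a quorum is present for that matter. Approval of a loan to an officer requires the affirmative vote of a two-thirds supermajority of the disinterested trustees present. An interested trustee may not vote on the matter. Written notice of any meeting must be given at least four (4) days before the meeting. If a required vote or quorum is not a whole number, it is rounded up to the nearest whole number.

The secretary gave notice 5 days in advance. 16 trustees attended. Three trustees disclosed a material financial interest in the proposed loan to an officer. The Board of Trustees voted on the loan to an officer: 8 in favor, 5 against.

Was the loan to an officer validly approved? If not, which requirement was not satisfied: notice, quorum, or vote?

Notice: 5 days given; 4 required (5 ≥ 4). Satisfied.
Quorum: 16 present, but the 3 interested trustees do not count, leaving 13. Quorum is 10. Satisfied.
Vote: the loan to an officer requires two-thirds of the disinterested trustees present (16 − 3 = 13). 2/3 of 13 = 8.67, rounded up to 9, so 9 affirmative votes are needed; 8 voted in favor. Not satisfied.

Invalid — vote requirement not satisfied.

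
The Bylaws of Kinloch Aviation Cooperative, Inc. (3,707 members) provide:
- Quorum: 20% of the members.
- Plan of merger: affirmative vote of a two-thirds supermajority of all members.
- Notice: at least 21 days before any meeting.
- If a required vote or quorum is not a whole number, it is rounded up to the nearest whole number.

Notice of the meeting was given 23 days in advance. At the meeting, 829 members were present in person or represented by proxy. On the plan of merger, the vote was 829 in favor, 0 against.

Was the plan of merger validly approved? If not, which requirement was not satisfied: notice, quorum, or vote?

Invalid — vote requirement not satisfied.

Notice: 23 days given; 21 required. Satisfied.
Quorum: 20% of 3,707 = 741.40, rounded up to 742; 829 present. Satisfied.
Vote: requires two-thirds of all members (3,707); 2/3 of 3707 = 2471.33, rounded up to 2472, so 2,472 needed; 829 in favor. Not satisfied.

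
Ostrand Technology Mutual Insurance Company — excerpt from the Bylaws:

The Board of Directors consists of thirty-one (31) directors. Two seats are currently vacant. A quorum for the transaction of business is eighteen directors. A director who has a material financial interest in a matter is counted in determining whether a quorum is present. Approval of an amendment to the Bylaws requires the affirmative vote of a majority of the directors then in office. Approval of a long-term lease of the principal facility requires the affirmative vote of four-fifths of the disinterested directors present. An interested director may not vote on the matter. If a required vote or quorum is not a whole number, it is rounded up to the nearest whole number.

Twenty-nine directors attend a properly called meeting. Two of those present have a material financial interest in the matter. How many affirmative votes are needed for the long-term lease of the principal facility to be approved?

The long-term lease of the principal facility requires four-fifths of the disinterested directors present (29 − 2 = 27).
4/5 of 27 = 21.60, rounded up to 22.

22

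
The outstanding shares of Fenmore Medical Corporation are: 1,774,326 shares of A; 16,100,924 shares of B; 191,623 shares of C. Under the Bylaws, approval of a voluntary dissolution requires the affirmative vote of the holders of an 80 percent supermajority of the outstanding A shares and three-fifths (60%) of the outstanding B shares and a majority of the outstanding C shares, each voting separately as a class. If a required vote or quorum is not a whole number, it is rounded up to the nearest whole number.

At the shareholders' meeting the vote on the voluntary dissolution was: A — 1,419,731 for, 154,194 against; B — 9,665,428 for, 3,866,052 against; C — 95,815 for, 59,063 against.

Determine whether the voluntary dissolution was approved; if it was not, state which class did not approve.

A: 4/5 of 1774326 = 1419460.80, rounded up to 1419461; 1,419,461 required, 1,419,731 in favor — approved.
B: 3/5 of 16100924 = 9660554.40, rounded up to 9660555; 9,660,555 required, 9,665,428 in favor — approved.
C: a majority of 191623 is 95812; 95,812 required, 95,815 in favor — approved.

Approved — every class gave the required vote.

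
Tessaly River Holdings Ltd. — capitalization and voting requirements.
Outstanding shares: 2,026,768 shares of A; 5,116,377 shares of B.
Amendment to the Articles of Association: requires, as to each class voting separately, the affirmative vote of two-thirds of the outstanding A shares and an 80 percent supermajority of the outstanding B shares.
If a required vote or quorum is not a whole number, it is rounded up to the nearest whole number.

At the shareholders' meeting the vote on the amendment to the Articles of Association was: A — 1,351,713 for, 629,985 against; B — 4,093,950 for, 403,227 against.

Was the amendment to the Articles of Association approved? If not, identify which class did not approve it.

Approved — every class gave the required vote.

A: 2/3 of 2026768 = 1351178.67, rounded up to 1351179; 1,351,179 required, 1,351,713 in favor — approved.
B: 4/5 of 5116377 = 4093101.60, rounded up to 4093102; 4,093,102 required, 4,093,950 in favor — approved.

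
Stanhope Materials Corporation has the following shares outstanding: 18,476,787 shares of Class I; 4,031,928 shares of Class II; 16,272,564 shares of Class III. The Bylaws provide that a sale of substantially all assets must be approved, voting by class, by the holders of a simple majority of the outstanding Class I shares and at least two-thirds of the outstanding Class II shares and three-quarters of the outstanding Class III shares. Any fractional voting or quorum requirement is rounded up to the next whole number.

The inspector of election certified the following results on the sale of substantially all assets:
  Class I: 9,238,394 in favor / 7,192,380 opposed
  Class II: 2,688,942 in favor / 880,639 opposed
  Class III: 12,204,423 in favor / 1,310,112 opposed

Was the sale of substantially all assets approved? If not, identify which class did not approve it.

Class I: a majority of 18476787 is 9238394; 9,238,394 required, 9,238,394 in favor — approved.
Class II: 2/3 of 4031928 = 2687952; 2,687,952 required, 2,688,942 in favor — approved.
Class III: 3/4 of 16272564 = 12204423; 12,204,423 required, 12,204,423 in favor — approved.

Approved — every class gave the required vote.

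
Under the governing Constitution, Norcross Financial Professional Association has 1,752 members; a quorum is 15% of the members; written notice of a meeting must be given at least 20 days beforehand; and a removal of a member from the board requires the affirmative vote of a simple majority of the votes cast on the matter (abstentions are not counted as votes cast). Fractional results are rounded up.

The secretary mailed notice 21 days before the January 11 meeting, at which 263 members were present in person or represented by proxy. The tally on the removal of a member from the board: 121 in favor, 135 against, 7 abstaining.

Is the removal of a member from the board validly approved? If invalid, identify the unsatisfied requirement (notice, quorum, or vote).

Notice: 21 days given; 20 required. Satisfied.
Quorum: 15% of 1,752 = 262.80, rounded up to 263; 263 present. Satisfied.
Vote: requires a majority of the votes cast (263 − 7 abstaining = 256); a majority of 256 is 129, so 129 needed; 121 in favor. Not satisfied.

Invalid — vote requirement not satisfied.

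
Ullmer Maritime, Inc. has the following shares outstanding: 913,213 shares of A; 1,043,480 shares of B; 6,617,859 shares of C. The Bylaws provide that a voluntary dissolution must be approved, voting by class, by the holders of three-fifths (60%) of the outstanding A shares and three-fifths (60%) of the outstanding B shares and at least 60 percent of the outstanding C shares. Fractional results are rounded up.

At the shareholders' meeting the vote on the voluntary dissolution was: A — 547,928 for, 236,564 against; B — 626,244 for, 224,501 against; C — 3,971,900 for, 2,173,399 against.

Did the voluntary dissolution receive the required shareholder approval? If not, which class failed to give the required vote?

Approved — every class gave the required vote.

A: 3/5 of 913213 = 547927.80, rounded up to 547928; 547,928 required, 547,928 in favor — approved.
B: 3/5 of 1043480 = 626088; 626,088 required, 626,244 in favor — approved.
C: 3/5 of 6617859 = 3970715.40, rounded up to 3970716; 3,970,716 required, 3,971,900 in favor — approved.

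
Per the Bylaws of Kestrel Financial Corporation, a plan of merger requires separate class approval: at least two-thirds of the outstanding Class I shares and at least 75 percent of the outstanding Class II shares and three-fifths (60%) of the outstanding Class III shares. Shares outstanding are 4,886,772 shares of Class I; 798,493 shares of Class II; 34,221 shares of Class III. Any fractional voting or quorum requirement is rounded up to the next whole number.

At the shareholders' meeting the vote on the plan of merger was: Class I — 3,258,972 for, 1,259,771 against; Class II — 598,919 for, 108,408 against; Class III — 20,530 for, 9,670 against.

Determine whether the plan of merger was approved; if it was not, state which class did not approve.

Class I: 2/3 of 4886772 = 3257848; 3,257,848 required, 3,258,972 in favor — approved.
Class II: 3/4 of 798493 = 598869.75, rounded up to 598870; 598,870 required, 598,919 in favor — approved.
Class III: 3/5 of 34221 = 20532.60, rounded up to 20533; 20,533 required, 20,530 in favor — not approved.

Not approved — the Class III shares did not give the required vote.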